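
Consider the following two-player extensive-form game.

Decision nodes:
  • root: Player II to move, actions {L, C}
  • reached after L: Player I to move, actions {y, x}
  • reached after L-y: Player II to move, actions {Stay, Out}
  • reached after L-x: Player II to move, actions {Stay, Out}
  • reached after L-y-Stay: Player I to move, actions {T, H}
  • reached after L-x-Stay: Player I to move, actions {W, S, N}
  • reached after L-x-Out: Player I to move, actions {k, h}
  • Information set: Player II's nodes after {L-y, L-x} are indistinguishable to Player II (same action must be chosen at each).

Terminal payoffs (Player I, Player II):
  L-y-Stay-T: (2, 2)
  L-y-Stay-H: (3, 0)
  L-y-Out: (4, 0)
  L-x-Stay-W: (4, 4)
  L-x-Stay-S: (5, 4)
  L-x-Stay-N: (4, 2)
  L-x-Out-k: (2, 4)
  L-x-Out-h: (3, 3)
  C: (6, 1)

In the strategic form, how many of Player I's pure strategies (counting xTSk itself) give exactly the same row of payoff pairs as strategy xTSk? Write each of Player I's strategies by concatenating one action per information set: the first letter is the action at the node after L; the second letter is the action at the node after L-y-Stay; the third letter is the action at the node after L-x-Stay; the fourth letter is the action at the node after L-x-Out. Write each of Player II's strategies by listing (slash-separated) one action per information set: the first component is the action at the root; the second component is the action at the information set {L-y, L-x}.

2

Row for xTSk (columns L/Stay, L/Out, C/Stay, C/Out): (5,4) (2,4) (6,1) (6,1).
Under xTSk, Player I's choice at the node after L-y-Stay can never be reached regardless of what Player II does, so varying those choices leaves every outcome unchanged.
Holding the reachable choices fixed and varying the unreachable one freely already gives 2 equivalent strategies.
No other strategy reproduces this row, so those 2 are the full class: xTSk, xHSk.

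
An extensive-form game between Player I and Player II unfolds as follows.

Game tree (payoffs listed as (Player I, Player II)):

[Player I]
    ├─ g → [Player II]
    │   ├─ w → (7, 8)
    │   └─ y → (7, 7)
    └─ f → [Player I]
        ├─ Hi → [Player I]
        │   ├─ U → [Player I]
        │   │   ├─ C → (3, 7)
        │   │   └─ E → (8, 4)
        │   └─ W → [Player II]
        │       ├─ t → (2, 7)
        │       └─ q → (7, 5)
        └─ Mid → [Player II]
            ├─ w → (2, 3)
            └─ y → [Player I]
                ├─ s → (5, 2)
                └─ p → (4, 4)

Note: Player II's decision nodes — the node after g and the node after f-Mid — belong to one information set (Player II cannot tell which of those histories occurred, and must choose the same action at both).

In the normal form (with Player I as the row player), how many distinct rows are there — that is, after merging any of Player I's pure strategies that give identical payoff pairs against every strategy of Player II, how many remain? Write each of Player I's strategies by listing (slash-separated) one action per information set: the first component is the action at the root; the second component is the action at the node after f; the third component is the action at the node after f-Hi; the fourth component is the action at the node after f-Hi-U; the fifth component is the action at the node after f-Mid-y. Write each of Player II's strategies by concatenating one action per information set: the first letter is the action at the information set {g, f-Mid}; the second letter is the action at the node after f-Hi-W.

6

Player I has 32 pure strategies: g/Hi/U/C/s, g/Hi/U/C/p, g/Hi/U/E/s, g/Hi/U/E/p, g/Hi/W/C/s, g/Hi/W/C/p, g/Hi/W/E/s, g/Hi/W/E/p, g/Mid/U/C/s, g/Mid/U/C/p, g/Mid/U/E/s, g/Mid/U/E/p, g/Mid/W/C/s, g/Mid/W/C/p, g/Mid/W/E/s, g/Mid/W/E/p, f/Hi/U/C/s, f/Hi/U/C/p, f/Hi/U/E/s, f/Hi/U/E/p, f/Hi/W/C/s, f/Hi/W/C/p, f/Hi/W/E/s, f/Hi/W/E/p, f/Mid/U/C/s, f/Mid/U/C/p, f/Mid/U/E/s, f/Mid/U/E/p, f/Mid/W/C/s, f/Mid/W/C/p, f/Mid/W/E/s, f/Mid/W/E/p. Columns: wt, wq, yt, yq.
{g/Hi/U/C/s, g/Hi/U/C/p, g/Hi/U/E/s, g/Hi/U/E/p, g/Hi/W/C/s, g/Hi/W/C/p, g/Hi/W/E/s, g/Hi/W/E/p, g/Mid/U/C/s, g/Mid/U/C/p, g/Mid/U/E/s, g/Mid/U/E/p, g/Mid/W/C/s, g/Mid/W/C/p, g/Mid/W/E/s, g/Mid/W/E/p} → row (7,8) (7,8) (7,7) (7,7)
{f/Hi/U/C/s, f/Hi/U/C/p} → row (3,7) (3,7) (3,7) (3,7)
{f/Hi/U/E/s, f/Hi/U/E/p} → row (8,4) (8,4) (8,4) (8,4)
{f/Hi/W/C/s, f/Hi/W/C/p, f/Hi/W/E/s, f/Hi/W/E/p} → row (2,7) (7,5) (2,7) (7,5)
{f/Mid/U/C/s, f/Mid/U/E/s, f/Mid/W/C/s, f/Mid/W/E/s} → row (2,3) (2,3) (5,2) (5,2)
{f/Mid/U/C/p, f/Mid/U/E/p, f/Mid/W/C/p, f/Mid/W/E/p} → row (2,3) (2,3) (4,4) (4,4)
That's 6 distinct rows out of 32 strategies.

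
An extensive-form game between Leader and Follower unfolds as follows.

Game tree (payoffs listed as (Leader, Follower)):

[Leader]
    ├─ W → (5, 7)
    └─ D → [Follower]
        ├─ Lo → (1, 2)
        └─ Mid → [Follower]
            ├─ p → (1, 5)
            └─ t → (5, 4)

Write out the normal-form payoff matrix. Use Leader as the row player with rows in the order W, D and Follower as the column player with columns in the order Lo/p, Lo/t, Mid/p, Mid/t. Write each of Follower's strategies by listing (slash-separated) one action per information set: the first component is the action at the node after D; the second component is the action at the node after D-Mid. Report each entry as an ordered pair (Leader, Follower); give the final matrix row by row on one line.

Row W: Lo/p→(5,7), Lo/t→(5,7), Mid/p→(5,7), Mid/t→(5,7)
Row D: Lo/p→(1,2), Lo/t→(1,2), Mid/p→(1,5), Mid/t→(5,4)

W: (5,7) (5,7) (5,7) (5,7) | D: (1,2) (1,2) (1,5) (5,4)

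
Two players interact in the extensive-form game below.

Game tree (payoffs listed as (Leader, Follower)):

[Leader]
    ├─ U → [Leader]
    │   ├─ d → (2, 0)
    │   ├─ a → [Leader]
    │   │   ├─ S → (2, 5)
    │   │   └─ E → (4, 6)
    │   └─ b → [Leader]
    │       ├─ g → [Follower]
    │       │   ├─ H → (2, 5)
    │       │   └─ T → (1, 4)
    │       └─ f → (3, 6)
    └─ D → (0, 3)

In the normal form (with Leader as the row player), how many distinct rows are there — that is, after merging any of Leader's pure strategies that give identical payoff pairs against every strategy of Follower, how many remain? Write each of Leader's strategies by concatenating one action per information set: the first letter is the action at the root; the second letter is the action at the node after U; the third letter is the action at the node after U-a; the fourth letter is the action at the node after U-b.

6

Leader has 24 pure strategies: UdSg, UdSf, UdEg, UdEf, UaSg, UaSf, UaEg, UaEf, UbSg, UbSf, UbEg, UbEf, DdSg, DdSf, DdEg, DdEf, DaSg, DaSf, DaEg, DaEf, DbSg, DbSf, DbEg, DbEf. Columns: H, T.
{UdSg, UdSf, UdEg, UdEf} → row (2,0) (2,0)
{UaSg, UaSf} → row (2,5) (2,5)
{UaEg, UaEf} → row (4,6) (4,6)
{UbSg, UbEg} → row (2,5) (1,4)
{UbSf, UbEf} → row (3,6) (3,6)
{DdSg, DdSf, DdEg, DdEf, DaSg, DaSf, DaEg, DaEf, DbSg, DbSf, DbEg, DbEf} → row (0,3) (0,3)
That's 6 distinct rows out of 24 strategies.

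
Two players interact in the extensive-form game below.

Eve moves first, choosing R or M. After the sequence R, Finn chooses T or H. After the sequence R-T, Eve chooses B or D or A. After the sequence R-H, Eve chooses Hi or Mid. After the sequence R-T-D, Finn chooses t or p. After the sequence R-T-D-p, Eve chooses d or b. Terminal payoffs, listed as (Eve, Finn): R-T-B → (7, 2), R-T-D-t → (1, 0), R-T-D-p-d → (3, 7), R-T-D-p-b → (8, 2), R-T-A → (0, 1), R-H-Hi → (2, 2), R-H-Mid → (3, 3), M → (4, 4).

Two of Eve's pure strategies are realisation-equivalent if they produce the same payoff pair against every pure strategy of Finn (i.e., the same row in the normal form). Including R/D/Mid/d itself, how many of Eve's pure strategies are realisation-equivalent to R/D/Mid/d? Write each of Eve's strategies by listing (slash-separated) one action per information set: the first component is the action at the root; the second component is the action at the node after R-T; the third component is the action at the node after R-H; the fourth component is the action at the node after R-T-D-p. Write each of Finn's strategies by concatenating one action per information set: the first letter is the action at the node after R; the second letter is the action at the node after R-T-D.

1

Row for R/D/Mid/d (columns Tt, Tp, Ht, Hp): (1,0) (3,7) (3,3) (3,3).
Every one of Eve's information sets is on the play path for some reply by Finn when Eve follows R/D/Mid/d.
Changing the action at any of them therefore changes at least one column, so only R/D/Mid/d itself gives this row.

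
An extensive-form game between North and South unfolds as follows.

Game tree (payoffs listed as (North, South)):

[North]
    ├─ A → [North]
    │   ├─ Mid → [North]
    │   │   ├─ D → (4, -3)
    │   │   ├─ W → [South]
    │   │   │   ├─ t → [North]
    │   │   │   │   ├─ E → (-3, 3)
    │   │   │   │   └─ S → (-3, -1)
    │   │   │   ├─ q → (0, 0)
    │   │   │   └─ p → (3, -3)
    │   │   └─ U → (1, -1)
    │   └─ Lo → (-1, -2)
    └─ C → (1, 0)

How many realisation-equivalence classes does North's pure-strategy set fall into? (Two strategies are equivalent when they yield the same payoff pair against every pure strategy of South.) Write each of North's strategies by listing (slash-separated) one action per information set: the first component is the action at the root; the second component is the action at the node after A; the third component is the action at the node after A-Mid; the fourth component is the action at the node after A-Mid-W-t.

6

North has 24 pure strategies: A/Mid/D/E, A/Mid/D/S, A/Mid/W/E, A/Mid/W/S, A/Mid/U/E, A/Mid/U/S, A/Lo/D/E, A/Lo/D/S, A/Lo/W/E, A/Lo/W/S, A/Lo/U/E, A/Lo/U/S, C/Mid/D/E, C/Mid/D/S, C/Mid/W/E, C/Mid/W/S, C/Mid/U/E, C/Mid/U/S, C/Lo/D/E, C/Lo/D/S, C/Lo/W/E, C/Lo/W/S, C/Lo/U/E, C/Lo/U/S. Columns: t, q, p.
{A/Mid/D/E, A/Mid/D/S} → row (4,-3) (4,-3) (4,-3)
{A/Mid/W/E} → row (-3,3) (0,0) (3,-3)
{A/Mid/W/S} → row (-3,-1) (0,0) (3,-3)
{A/Mid/U/E, A/Mid/U/S} → row (1,-1) (1,-1) (1,-1)
{A/Lo/D/E, A/Lo/D/S, A/Lo/W/E, A/Lo/W/S, A/Lo/U/E, A/Lo/U/S} → row (-1,-2) (-1,-2) (-1,-2)
{C/Mid/D/E, C/Mid/D/S, C/Mid/W/E, C/Mid/W/S, C/Mid/U/E, C/Mid/U/S, C/Lo/D/E, C/Lo/D/S, C/Lo/W/E, C/Lo/W/S, C/Lo/U/E, C/Lo/U/S} → row (1,0) (1,0) (1,0)
That's 6 distinct rows out of 24 strategies.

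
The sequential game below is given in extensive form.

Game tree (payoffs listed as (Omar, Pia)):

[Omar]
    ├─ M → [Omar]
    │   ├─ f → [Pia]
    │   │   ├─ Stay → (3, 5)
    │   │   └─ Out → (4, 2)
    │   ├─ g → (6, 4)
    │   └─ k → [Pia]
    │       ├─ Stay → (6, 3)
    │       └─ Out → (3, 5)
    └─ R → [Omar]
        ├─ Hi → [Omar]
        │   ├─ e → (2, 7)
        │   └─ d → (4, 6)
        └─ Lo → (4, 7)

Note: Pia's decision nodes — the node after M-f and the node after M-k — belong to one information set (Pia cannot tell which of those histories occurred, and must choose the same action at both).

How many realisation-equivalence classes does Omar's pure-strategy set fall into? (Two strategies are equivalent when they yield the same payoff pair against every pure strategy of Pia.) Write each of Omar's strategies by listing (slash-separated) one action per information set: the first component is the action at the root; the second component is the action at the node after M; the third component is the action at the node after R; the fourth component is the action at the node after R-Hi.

Omar has 24 pure strategies: M/f/Hi/e, M/f/Hi/d, M/f/Lo/e, M/f/Lo/d, M/g/Hi/e, M/g/Hi/d, M/g/Lo/e, M/g/Lo/d, M/k/Hi/e, M/k/Hi/d, M/k/Lo/e, M/k/Lo/d, R/f/Hi/e, R/f/Hi/d, R/f/Lo/e, R/f/Lo/d, R/g/Hi/e, R/g/Hi/d, R/g/Lo/e, R/g/Lo/d, R/k/Hi/e, R/k/Hi/d, R/k/Lo/e, R/k/Lo/d. Columns: Stay, Out.
{M/f/Hi/e, M/f/Hi/d, M/f/Lo/e, M/f/Lo/d} → row (3,5) (4,2)
{M/g/Hi/e, M/g/Hi/d, M/g/Lo/e, M/g/Lo/d} → row (6,4) (6,4)
{M/k/Hi/e, M/k/Hi/d, M/k/Lo/e, M/k/Lo/d} → row (6,3) (3,5)
{R/f/Hi/e, R/g/Hi/e, R/k/Hi/e} → row (2,7) (2,7)
{R/f/Hi/d, R/g/Hi/d, R/k/Hi/d} → row (4,6) (4,6)
{R/f/Lo/e, R/f/Lo/d, R/g/Lo/e, R/g/Lo/d, R/k/Lo/e, R/k/Lo/d} → row (4,7) (4,7)
That's 6 distinct rows out of 24 strategies.

6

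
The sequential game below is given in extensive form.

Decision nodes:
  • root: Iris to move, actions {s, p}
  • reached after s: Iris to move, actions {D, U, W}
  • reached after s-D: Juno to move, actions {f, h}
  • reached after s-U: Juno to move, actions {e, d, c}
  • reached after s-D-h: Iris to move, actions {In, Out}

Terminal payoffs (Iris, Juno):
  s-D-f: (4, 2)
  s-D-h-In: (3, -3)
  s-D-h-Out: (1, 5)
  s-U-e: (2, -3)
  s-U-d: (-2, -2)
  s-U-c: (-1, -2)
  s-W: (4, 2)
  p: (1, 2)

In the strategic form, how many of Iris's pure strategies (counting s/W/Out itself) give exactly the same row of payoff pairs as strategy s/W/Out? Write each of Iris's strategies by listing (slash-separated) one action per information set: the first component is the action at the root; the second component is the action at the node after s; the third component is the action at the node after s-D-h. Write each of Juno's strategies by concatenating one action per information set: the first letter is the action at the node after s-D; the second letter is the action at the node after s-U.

2

Row for s/W/Out (columns fe, fd, fc, he, hd, hc): (4,2) (4,2) (4,2) (4,2) (4,2) (4,2).
Under s/W/Out, Iris's choice at the node after s-D-h can never be reached regardless of what Juno does, so varying those choices leaves every outcome unchanged.
Holding the reachable choices fixed and varying the unreachable one freely already gives 2 equivalent strategies.
No other strategy reproduces this row, so those 2 are the full class: s/W/In, s/W/Out.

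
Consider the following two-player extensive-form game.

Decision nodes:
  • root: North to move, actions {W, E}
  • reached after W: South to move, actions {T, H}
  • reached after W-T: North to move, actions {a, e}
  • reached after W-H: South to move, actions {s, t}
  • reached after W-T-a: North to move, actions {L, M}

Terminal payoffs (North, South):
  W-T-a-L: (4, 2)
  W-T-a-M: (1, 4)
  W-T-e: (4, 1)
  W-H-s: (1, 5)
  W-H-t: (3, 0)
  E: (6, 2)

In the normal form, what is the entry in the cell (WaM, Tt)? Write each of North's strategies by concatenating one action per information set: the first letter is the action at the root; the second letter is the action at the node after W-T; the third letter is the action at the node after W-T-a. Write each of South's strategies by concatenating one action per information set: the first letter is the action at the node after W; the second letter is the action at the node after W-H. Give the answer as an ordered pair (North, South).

(1, 4)

Trace the play path from the root:
  North plays W
  South plays T at [W]
  North plays a at [W-T]
  North plays M at [W-T-a]
→ terminal payoff (1, 4).
(South's choice at the node after W-H is never reached on this path, so it doesn't affect the outcome.)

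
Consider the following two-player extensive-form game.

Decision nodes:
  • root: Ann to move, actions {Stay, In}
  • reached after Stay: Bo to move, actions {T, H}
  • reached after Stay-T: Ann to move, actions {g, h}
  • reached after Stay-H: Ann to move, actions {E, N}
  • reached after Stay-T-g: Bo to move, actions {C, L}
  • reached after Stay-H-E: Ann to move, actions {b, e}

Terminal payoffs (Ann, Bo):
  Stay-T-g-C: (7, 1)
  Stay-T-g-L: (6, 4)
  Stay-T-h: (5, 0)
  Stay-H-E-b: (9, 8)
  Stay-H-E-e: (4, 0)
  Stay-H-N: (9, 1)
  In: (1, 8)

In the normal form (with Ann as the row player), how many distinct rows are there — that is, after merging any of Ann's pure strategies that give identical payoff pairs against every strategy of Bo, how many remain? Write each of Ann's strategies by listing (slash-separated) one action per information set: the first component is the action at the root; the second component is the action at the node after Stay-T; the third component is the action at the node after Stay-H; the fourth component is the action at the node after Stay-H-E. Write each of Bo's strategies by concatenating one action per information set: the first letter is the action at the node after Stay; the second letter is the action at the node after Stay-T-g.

Ann has 16 pure strategies: Stay/g/E/b, Stay/g/E/e, Stay/g/N/b, Stay/g/N/e, Stay/h/E/b, Stay/h/E/e, Stay/h/N/b, Stay/h/N/e, In/g/E/b, In/g/E/e, In/g/N/b, In/g/N/e, In/h/E/b, In/h/E/e, In/h/N/b, In/h/N/e. Columns: TC, TL, HC, HL.
{Stay/g/E/b} → row (7,1) (6,4) (9,8) (9,8)
{Stay/g/E/e} → row (7,1) (6,4) (4,0) (4,0)
{Stay/g/N/b, Stay/g/N/e} → row (7,1) (6,4) (9,1) (9,1)
{Stay/h/E/b} → row (5,0) (5,0) (9,8) (9,8)
{Stay/h/E/e} → row (5,0) (5,0) (4,0) (4,0)
{Stay/h/N/b, Stay/h/N/e} → row (5,0) (5,0) (9,1) (9,1)
{In/g/E/b, In/g/E/e, In/g/N/b, In/g/N/e, In/h/E/b, In/h/E/e, In/h/N/b, In/h/N/e} → row (1,8) (1,8) (1,8) (1,8)
That's 7 distinct rows out of 16 strategies.

7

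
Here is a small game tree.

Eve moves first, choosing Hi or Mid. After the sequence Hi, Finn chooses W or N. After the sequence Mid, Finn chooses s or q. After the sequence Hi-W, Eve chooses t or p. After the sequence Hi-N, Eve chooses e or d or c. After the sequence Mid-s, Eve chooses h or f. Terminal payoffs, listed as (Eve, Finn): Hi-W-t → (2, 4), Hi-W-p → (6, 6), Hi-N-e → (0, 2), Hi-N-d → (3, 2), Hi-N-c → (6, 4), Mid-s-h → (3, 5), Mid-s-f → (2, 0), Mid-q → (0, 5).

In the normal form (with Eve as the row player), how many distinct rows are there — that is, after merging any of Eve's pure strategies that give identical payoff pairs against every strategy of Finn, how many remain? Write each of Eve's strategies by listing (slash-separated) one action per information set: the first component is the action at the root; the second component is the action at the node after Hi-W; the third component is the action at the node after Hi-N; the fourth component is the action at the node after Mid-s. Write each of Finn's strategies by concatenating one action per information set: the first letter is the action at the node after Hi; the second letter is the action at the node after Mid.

8

Eve has 24 pure strategies: Hi/t/e/h, Hi/t/e/f, Hi/t/d/h, Hi/t/d/f, Hi/t/c/h, Hi/t/c/f, Hi/p/e/h, Hi/p/e/f, Hi/p/d/h, Hi/p/d/f, Hi/p/c/h, Hi/p/c/f, Mid/t/e/h, Mid/t/e/f, Mid/t/d/h, Mid/t/d/f, Mid/t/c/h, Mid/t/c/f, Mid/p/e/h, Mid/p/e/f, Mid/p/d/h, Mid/p/d/f, Mid/p/c/h, Mid/p/c/f. Columns: Ws, Wq, Ns, Nq.
{Hi/t/e/h, Hi/t/e/f} → row (2,4) (2,4) (0,2) (0,2)
{Hi/t/d/h, Hi/t/d/f} → row (2,4) (2,4) (3,2) (3,2)
{Hi/t/c/h, Hi/t/c/f} → row (2,4) (2,4) (6,4) (6,4)
{Hi/p/e/h, Hi/p/e/f} → row (6,6) (6,6) (0,2) (0,2)
{Hi/p/d/h, Hi/p/d/f} → row (6,6) (6,6) (3,2) (3,2)
{Hi/p/c/h, Hi/p/c/f} → row (6,6) (6,6) (6,4) (6,4)
{Mid/t/e/h, Mid/t/d/h, Mid/t/c/h, Mid/p/e/h, Mid/p/d/h, Mid/p/c/h} → row (3,5) (0,5) (3,5) (0,5)
{Mid/t/e/f, Mid/t/d/f, Mid/t/c/f, Mid/p/e/f, Mid/p/d/f, Mid/p/c/f} → row (2,0) (0,5) (2,0) (0,5)
That's 8 distinct rows out of 24 strategies.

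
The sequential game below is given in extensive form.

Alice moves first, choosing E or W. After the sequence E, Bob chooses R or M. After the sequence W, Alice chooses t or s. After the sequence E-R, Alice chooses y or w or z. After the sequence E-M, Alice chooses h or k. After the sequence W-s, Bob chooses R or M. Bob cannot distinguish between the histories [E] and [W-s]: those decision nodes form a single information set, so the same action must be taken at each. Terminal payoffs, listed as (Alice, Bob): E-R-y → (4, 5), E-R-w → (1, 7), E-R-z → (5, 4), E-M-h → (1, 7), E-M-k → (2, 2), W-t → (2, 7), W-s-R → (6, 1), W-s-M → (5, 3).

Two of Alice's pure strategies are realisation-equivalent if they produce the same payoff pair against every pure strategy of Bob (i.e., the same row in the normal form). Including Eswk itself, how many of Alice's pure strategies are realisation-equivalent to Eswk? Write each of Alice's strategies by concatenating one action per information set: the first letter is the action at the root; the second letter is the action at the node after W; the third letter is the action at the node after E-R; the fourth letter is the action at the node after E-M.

2

Row for Eswk (columns R, M): (1,7) (2,2).
Under Eswk, Alice's choice at the node after W can never be reached regardless of what Bob does, so varying those choices leaves every outcome unchanged.
Holding the reachable choices fixed and varying the unreachable one freely already gives 2 equivalent strategies.
No other strategy reproduces this row, so those 2 are the full class: Etwk, Eswk.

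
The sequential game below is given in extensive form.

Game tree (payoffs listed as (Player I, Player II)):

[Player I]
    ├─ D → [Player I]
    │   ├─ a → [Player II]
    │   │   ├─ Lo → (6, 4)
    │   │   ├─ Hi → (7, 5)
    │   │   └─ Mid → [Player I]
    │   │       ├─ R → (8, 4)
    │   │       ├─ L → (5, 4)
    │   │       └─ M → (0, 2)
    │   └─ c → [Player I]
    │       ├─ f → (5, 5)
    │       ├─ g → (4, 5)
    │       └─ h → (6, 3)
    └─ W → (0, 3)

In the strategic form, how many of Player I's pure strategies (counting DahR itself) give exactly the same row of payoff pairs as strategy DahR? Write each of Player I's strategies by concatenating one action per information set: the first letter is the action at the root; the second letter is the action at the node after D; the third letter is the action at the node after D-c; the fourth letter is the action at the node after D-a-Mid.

3

Row for DahR (columns Lo, Hi, Mid): (6,4) (7,5) (8,4).
Under DahR, Player I's choice at the node after D-c can never be reached regardless of what Player II does, so varying those choices leaves every outcome unchanged.
Holding the reachable choices fixed and varying the unreachable one freely already gives 3 equivalent strategies.
No other strategy reproduces this row, so those 3 are the full class: DafR, DagR, DahR.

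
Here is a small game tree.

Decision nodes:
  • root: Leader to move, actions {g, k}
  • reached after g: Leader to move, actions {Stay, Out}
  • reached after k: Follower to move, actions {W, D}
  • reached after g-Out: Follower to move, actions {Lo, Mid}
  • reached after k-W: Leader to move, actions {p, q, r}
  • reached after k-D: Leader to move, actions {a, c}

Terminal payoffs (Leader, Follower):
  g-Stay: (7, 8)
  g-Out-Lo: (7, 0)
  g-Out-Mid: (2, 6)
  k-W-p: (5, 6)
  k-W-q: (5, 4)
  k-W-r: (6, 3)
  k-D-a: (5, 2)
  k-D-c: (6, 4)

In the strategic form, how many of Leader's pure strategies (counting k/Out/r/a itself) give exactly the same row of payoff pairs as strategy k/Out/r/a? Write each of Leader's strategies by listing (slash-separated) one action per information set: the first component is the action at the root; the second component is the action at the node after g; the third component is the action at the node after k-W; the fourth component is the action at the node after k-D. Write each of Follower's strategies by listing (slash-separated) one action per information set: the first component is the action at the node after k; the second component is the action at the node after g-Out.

2

Row for k/Out/r/a (columns W/Lo, W/Mid, D/Lo, D/Mid): (6,3) (6,3) (5,2) (5,2).
Under k/Out/r/a, Leader's choice at the node after g can never be reached regardless of what Follower does, so varying those choices leaves every outcome unchanged.
Holding the reachable choices fixed and varying the unreachable one freely already gives 2 equivalent strategies.
No other strategy reproduces this row, so those 2 are the full class: k/Stay/r/a, k/Out/r/a.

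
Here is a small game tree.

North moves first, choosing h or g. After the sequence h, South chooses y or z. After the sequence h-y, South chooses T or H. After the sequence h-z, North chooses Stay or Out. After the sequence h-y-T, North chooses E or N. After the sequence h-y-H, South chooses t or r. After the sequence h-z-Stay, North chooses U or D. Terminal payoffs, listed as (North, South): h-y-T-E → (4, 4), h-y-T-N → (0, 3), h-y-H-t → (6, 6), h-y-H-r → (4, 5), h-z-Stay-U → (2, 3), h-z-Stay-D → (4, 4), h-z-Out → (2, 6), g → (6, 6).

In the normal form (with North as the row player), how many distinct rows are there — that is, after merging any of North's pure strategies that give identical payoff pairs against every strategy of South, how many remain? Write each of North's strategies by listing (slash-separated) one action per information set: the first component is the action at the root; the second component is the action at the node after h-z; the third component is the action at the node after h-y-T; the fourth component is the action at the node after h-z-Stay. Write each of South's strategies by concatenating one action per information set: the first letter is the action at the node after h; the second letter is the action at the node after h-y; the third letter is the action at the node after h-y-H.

North has 16 pure strategies: h/Stay/E/U, h/Stay/E/D, h/Stay/N/U, h/Stay/N/D, h/Out/E/U, h/Out/E/D, h/Out/N/U, h/Out/N/D, g/Stay/E/U, g/Stay/E/D, g/Stay/N/U, g/Stay/N/D, g/Out/E/U, g/Out/E/D, g/Out/N/U, g/Out/N/D. Columns: yTt, yTr, yHt, yHr, zTt, zTr, zHt, zHr.
{h/Stay/E/U} → row (4,4) (4,4) (6,6) (4,5) (2,3) (2,3) (2,3) (2,3)
{h/Stay/E/D} → row (4,4) (4,4) (6,6) (4,5) (4,4) (4,4) (4,4) (4,4)
{h/Stay/N/U} → row (0,3) (0,3) (6,6) (4,5) (2,3) (2,3) (2,3) (2,3)
{h/Stay/N/D} → row (0,3) (0,3) (6,6) (4,5) (4,4) (4,4) (4,4) (4,4)
{h/Out/E/U, h/Out/E/D} → row (4,4) (4,4) (6,6) (4,5) (2,6) (2,6) (2,6) (2,6)
{h/Out/N/U, h/Out/N/D} → row (0,3) (0,3) (6,6) (4,5) (2,6) (2,6) (2,6) (2,6)
{g/Stay/E/U, g/Stay/E/D, g/Stay/N/U, g/Stay/N/D, g/Out/E/U, g/Out/E/D, g/Out/N/U, g/Out/N/D} → row (6,6) (6,6) (6,6) (6,6) (6,6) (6,6) (6,6) (6,6)
That's 7 distinct rows out of 16 strategies.

7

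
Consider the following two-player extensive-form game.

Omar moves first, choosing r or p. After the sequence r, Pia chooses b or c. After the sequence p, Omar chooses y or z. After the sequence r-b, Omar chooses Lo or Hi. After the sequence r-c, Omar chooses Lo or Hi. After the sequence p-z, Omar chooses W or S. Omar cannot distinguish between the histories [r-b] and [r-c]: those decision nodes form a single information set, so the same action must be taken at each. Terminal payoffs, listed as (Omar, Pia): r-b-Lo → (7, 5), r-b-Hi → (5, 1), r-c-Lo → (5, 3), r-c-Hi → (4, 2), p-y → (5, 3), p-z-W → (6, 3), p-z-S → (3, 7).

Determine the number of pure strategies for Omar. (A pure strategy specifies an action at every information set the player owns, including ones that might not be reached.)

Omar owns the root with actions {r, p} — two choices.
Omar owns the node after p with actions {y, z} — two choices.
Omar owns the information set {r-b, r-c} with actions {Lo, Hi} — two choices.
Omar owns the node after p-z with actions {W, S} — two choices.
A pure strategy fixes one action at each information set independently, so the count is the product 2 × 2 × 2 × 2 = 16.

16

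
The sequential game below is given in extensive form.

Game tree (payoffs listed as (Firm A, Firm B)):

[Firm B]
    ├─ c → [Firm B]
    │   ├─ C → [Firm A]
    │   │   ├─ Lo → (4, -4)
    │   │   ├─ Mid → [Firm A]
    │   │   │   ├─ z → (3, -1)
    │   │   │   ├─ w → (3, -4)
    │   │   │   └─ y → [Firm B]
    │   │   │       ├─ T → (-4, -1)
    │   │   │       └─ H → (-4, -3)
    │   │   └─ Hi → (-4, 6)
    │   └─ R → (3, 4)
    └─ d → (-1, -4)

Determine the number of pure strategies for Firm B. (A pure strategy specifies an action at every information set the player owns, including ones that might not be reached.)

8

Firm B owns the root with actions {c, d} — two choices.
Firm B owns the node after c with actions {C, R} — two choices.
Firm B owns the node after c-C-Mid-y with actions {T, H} — two choices.
A pure strategy fixes one action at each information set independently, so the count is the product 2 × 2 × 2 = 8.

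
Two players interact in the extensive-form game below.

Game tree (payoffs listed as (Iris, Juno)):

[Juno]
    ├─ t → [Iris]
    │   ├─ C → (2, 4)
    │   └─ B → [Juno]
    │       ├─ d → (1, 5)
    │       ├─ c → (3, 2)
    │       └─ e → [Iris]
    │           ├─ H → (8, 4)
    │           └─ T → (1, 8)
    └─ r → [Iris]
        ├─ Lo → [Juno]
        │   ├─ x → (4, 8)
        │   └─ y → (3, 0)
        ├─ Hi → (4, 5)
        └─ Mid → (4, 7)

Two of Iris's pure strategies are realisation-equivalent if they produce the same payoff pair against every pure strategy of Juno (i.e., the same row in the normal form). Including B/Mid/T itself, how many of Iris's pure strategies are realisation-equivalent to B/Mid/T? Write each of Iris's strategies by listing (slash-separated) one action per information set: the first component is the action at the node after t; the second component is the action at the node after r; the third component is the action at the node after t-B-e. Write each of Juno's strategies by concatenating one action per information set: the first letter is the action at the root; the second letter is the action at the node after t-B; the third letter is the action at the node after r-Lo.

1

Row for B/Mid/T (columns tdx, tdy, tcx, tcy, tex, tey, rdx, rdy, rcx, rcy, rex, rey): (1,5) (1,5) (3,2) (3,2) (1,8) (1,8) (4,7) (4,7) (4,7) (4,7) (4,7) (4,7).
Every one of Iris's information sets is on the play path for some reply by Juno when Iris follows B/Mid/T.
Changing the action at any of them therefore changes at least one column, so only B/Mid/T itself gives this row.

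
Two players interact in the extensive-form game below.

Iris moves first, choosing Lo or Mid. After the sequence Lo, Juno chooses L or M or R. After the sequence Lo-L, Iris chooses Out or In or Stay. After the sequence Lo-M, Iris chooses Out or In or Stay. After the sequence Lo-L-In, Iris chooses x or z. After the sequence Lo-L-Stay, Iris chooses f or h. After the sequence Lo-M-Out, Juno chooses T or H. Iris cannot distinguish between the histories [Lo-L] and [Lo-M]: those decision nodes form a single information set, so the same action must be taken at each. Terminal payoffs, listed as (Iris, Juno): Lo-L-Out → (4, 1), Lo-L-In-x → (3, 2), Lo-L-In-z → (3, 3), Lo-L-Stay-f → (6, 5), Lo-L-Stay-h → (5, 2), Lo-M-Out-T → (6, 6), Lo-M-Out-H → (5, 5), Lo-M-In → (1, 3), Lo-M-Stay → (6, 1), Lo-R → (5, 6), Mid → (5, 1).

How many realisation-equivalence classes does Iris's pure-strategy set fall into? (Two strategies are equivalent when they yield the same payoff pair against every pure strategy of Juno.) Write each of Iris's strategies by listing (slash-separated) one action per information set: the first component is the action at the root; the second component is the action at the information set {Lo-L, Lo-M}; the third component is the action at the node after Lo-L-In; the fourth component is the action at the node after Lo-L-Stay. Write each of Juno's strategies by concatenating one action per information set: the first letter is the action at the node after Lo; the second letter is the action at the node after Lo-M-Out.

Iris has 24 pure strategies: Lo/Out/x/f, Lo/Out/x/h, Lo/Out/z/f, Lo/Out/z/h, Lo/In/x/f, Lo/In/x/h, Lo/In/z/f, Lo/In/z/h, Lo/Stay/x/f, Lo/Stay/x/h, Lo/Stay/z/f, Lo/Stay/z/h, Mid/Out/x/f, Mid/Out/x/h, Mid/Out/z/f, Mid/Out/z/h, Mid/In/x/f, Mid/In/x/h, Mid/In/z/f, Mid/In/z/h, Mid/Stay/x/f, Mid/Stay/x/h, Mid/Stay/z/f, Mid/Stay/z/h. Columns: LT, LH, MT, MH, RT, RH.
{Lo/Out/x/f, Lo/Out/x/h, Lo/Out/z/f, Lo/Out/z/h} → row (4,1) (4,1) (6,6) (5,5) (5,6) (5,6)
{Lo/In/x/f, Lo/In/x/h} → row (3,2) (3,2) (1,3) (1,3) (5,6) (5,6)
{Lo/In/z/f, Lo/In/z/h} → row (3,3) (3,3) (1,3) (1,3) (5,6) (5,6)
{Lo/Stay/x/f, Lo/Stay/z/f} → row (6,5) (6,5) (6,1) (6,1) (5,6) (5,6)
{Lo/Stay/x/h, Lo/Stay/z/h} → row (5,2) (5,2) (6,1) (6,1) (5,6) (5,6)
{Mid/Out/x/f, Mid/Out/x/h, Mid/Out/z/f, Mid/Out/z/h, Mid/In/x/f, Mid/In/x/h, Mid/In/z/f, Mid/In/z/h, Mid/Stay/x/f, Mid/Stay/x/h, Mid/Stay/z/f, Mid/Stay/z/h} → row (5,1) (5,1) (5,1) (5,1) (5,1) (5,1)
That's 6 distinct rows out of 24 strategies.

6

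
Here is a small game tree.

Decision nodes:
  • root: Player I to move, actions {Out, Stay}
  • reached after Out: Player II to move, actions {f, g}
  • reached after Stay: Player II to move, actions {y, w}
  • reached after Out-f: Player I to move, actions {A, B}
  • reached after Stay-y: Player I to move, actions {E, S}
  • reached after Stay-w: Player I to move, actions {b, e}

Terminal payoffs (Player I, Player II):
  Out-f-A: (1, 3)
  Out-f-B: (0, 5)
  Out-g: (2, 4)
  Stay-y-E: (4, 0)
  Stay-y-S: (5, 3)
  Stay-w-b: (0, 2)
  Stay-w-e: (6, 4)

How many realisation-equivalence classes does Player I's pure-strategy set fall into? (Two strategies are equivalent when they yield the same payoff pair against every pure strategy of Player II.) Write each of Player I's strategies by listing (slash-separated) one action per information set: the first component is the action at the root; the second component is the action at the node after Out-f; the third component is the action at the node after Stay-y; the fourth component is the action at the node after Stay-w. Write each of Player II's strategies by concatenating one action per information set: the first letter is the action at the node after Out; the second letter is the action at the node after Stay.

6

Player I has 16 pure strategies: Out/A/E/b, Out/A/E/e, Out/A/S/b, Out/A/S/e, Out/B/E/b, Out/B/E/e, Out/B/S/b, Out/B/S/e, Stay/A/E/b, Stay/A/E/e, Stay/A/S/b, Stay/A/S/e, Stay/B/E/b, Stay/B/E/e, Stay/B/S/b, Stay/B/S/e. Columns: fy, fw, gy, gw.
{Out/A/E/b, Out/A/E/e, Out/A/S/b, Out/A/S/e} → row (1,3) (1,3) (2,4) (2,4)
{Out/B/E/b, Out/B/E/e, Out/B/S/b, Out/B/S/e} → row (0,5) (0,5) (2,4) (2,4)
{Stay/A/E/b, Stay/B/E/b} → row (4,0) (0,2) (4,0) (0,2)
{Stay/A/E/e, Stay/B/E/e} → row (4,0) (6,4) (4,0) (6,4)
{Stay/A/S/b, Stay/B/S/b} → row (5,3) (0,2) (5,3) (0,2)
{Stay/A/S/e, Stay/B/S/e} → row (5,3) (6,4) (5,3) (6,4)
That's 6 distinct rows out of 16 strategies.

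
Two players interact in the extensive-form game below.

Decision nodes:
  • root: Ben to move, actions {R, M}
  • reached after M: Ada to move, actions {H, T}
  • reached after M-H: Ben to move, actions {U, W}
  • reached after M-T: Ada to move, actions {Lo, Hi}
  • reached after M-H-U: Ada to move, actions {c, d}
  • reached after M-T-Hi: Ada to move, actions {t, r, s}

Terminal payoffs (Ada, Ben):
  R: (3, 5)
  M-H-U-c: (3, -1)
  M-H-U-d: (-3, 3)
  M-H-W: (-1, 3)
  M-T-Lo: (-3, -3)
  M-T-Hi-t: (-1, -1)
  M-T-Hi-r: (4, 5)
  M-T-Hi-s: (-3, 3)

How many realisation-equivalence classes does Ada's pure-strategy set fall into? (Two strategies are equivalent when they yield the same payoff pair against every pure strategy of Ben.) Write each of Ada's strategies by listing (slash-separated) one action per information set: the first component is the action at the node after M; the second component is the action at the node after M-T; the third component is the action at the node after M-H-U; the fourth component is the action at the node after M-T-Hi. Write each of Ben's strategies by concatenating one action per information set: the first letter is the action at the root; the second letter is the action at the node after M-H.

6

Ada has 24 pure strategies: H/Lo/c/t, H/Lo/c/r, H/Lo/c/s, H/Lo/d/t, H/Lo/d/r, H/Lo/d/s, H/Hi/c/t, H/Hi/c/r, H/Hi/c/s, H/Hi/d/t, H/Hi/d/r, H/Hi/d/s, T/Lo/c/t, T/Lo/c/r, T/Lo/c/s, T/Lo/d/t, T/Lo/d/r, T/Lo/d/s, T/Hi/c/t, T/Hi/c/r, T/Hi/c/s, T/Hi/d/t, T/Hi/d/r, T/Hi/d/s. Columns: RU, RW, MU, MW.
{H/Lo/c/t, H/Lo/c/r, H/Lo/c/s, H/Hi/c/t, H/Hi/c/r, H/Hi/c/s} → row (3,5) (3,5) (3,-1) (-1,3)
{H/Lo/d/t, H/Lo/d/r, H/Lo/d/s, H/Hi/d/t, H/Hi/d/r, H/Hi/d/s} → row (3,5) (3,5) (-3,3) (-1,3)
{T/Lo/c/t, T/Lo/c/r, T/Lo/c/s, T/Lo/d/t, T/Lo/d/r, T/Lo/d/s} → row (3,5) (3,5) (-3,-3) (-3,-3)
{T/Hi/c/t, T/Hi/d/t} → row (3,5) (3,5) (-1,-1) (-1,-1)
{T/Hi/c/r, T/Hi/d/r} → row (3,5) (3,5) (4,5) (4,5)
{T/Hi/c/s, T/Hi/d/s} → row (3,5) (3,5) (-3,3) (-3,3)
That's 6 distinct rows out of 24 strategies.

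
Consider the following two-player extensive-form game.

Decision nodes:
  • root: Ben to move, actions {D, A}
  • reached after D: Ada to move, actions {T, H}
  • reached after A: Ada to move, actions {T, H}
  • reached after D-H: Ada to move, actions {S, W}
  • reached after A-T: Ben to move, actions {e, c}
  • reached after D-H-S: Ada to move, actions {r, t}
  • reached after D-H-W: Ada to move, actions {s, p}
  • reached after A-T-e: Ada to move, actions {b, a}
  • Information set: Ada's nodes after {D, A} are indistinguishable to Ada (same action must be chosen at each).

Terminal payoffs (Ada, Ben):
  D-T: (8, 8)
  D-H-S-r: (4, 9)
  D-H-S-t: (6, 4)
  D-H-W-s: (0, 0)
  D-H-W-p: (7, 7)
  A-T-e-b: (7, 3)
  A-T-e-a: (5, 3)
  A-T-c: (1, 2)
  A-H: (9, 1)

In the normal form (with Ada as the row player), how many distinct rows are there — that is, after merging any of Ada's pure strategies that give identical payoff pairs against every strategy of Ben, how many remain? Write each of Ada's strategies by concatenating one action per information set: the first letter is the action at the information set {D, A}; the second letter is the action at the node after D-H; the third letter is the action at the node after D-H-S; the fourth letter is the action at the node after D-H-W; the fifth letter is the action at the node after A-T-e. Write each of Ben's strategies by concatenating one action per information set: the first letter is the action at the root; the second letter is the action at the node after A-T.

6

Ada has 32 pure strategies: TSrsb, TSrsa, TSrpb, TSrpa, TStsb, TStsa, TStpb, TStpa, TWrsb, TWrsa, TWrpb, TWrpa, TWtsb, TWtsa, TWtpb, TWtpa, HSrsb, HSrsa, HSrpb, HSrpa, HStsb, HStsa, HStpb, HStpa, HWrsb, HWrsa, HWrpb, HWrpa, HWtsb, HWtsa, HWtpb, HWtpa. Columns: De, Dc, Ae, Ac.
{TSrsb, TSrpb, TStsb, TStpb, TWrsb, TWrpb, TWtsb, TWtpb} → row (8,8) (8,8) (7,3) (1,2)
{TSrsa, TSrpa, TStsa, TStpa, TWrsa, TWrpa, TWtsa, TWtpa} → row (8,8) (8,8) (5,3) (1,2)
{HSrsb, HSrsa, HSrpb, HSrpa} → row (4,9) (4,9) (9,1) (9,1)
{HStsb, HStsa, HStpb, HStpa} → row (6,4) (6,4) (9,1) (9,1)
{HWrsb, HWrsa, HWtsb, HWtsa} → row (0,0) (0,0) (9,1) (9,1)
{HWrpb, HWrpa, HWtpb, HWtpa} → row (7,7) (7,7) (9,1) (9,1)
That's 6 distinct rows out of 32 strategies.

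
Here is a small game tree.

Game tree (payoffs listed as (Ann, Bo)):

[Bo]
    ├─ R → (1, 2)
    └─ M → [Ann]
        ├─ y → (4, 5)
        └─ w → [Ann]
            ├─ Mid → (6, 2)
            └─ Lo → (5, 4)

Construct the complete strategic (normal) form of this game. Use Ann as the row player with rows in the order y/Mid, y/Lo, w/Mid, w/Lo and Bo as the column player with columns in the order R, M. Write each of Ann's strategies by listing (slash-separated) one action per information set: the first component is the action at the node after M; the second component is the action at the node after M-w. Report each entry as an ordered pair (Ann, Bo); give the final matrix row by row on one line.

Row y/Mid: R→(1,2), M→(4,5)
Row y/Lo: R→(1,2), M→(4,5)
Row w/Mid: R→(1,2), M→(6,2)
Row w/Lo: R→(1,2), M→(5,4)

y/Mid: (1,2) (4,5) | y/Lo: (1,2) (4,5) | w/Mid: (1,2) (6,2) | w/Lo: (1,2) (5,4)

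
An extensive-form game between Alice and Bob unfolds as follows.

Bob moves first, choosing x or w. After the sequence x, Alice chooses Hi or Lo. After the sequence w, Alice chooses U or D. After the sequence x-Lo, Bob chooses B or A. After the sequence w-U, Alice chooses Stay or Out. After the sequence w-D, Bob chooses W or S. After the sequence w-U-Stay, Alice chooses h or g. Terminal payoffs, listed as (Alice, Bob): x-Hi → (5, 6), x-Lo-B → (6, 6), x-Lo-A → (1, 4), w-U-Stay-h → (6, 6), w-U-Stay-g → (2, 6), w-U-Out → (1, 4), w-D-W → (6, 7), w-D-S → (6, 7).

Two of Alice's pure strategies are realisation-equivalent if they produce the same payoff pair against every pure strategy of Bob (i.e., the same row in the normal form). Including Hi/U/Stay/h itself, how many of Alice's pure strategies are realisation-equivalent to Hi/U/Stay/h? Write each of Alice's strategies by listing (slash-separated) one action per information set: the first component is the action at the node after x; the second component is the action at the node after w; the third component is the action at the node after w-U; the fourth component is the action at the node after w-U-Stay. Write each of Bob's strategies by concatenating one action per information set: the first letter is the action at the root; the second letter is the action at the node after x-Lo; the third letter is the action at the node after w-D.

1

Row for Hi/U/Stay/h (columns xBW, xBS, xAW, xAS, wBW, wBS, wAW, wAS): (5,6) (5,6) (5,6) (5,6) (6,6) (6,6) (6,6) (6,6).
Every one of Alice's information sets is on the play path for some reply by Bob when Alice follows Hi/U/Stay/h.
Changing the action at any of them therefore changes at least one column, so only Hi/U/Stay/h itself gives this row.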